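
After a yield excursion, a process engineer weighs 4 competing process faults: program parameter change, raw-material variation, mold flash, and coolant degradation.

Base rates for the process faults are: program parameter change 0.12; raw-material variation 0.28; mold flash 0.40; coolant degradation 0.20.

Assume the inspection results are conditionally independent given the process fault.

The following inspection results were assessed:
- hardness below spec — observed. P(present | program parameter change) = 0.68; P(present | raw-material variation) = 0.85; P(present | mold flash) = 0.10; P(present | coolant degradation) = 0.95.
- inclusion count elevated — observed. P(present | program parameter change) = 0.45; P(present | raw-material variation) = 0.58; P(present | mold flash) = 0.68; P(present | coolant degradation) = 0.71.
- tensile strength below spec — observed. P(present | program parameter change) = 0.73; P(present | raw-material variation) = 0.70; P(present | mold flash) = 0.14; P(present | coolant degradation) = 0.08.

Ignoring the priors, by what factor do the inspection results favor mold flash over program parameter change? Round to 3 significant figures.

0.0426

Joint likelihood of the inspection result pattern under each hypothesis:
  mold flash: 0.10 × 0.68 × 0.14 = 0.00952
  program parameter change: 0.68 × 0.45 × 0.73 = 0.22338
Bayes factor = 0.00952 / 0.22338 ≈ 0.0426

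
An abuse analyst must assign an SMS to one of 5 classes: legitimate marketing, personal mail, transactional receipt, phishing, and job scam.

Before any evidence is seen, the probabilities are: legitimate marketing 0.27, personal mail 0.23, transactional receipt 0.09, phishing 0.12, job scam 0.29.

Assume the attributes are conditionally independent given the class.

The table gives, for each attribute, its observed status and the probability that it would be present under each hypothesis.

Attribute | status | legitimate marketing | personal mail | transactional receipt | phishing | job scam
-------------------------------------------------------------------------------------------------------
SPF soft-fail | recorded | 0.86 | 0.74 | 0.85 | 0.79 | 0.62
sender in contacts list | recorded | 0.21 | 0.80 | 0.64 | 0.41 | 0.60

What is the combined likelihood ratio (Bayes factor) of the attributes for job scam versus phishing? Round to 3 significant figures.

Take the product of per-attribute likelihoods under each hypothesis, then divide.
  job scam: 0.62 × 0.60 = 0.372
  phishing: 0.79 × 0.41 = 0.3239
Bayes factor = 0.372 / 0.3239 ≈ 1.15

1.15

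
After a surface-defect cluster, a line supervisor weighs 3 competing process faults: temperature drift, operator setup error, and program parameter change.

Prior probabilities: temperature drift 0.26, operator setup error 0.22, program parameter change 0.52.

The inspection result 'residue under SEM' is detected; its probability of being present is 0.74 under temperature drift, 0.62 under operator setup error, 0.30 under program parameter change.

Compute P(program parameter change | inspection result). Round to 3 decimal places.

0.322

By Bayes' rule, the unnormalized weight for each hypothesis is prior × likelihood:
  temperature drift: 0.26 × 0.74 = 0.1924
  operator setup error: 0.22 × 0.62 = 0.1364
  program parameter change: 0.52 × 0.30 = 0.156
Marginal likelihood of the evidence = 0.4848.
P(program parameter change | evidence) = 0.156 / 0.4848 ≈ 0.322.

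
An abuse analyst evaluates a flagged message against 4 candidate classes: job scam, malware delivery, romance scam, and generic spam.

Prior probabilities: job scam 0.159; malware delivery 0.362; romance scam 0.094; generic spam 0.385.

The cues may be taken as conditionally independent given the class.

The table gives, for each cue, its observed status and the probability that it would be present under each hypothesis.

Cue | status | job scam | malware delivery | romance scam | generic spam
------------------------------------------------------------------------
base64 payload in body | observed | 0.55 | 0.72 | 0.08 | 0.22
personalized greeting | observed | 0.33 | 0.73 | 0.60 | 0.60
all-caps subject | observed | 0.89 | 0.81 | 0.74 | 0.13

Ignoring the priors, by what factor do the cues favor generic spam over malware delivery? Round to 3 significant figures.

Take the product of per-cue likelihoods under each hypothesis, then divide.
  generic spam: 0.22 × 0.60 × 0.13 = 0.01716
  malware delivery: 0.72 × 0.73 × 0.81 = 0.42574
Bayes factor = 0.01716 / 0.42574 ≈ 0.0403

0.0403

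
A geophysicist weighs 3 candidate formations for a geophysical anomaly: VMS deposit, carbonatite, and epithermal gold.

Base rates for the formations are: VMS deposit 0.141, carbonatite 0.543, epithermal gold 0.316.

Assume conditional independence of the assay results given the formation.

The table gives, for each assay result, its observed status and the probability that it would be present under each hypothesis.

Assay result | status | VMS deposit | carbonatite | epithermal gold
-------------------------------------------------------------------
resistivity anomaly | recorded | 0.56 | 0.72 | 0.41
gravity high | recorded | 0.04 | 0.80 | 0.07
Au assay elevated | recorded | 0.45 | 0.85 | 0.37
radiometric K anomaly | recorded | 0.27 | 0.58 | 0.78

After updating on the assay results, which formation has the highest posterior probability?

carbonatite

By Bayes' rule with conditional independence, the unnormalized weight for each hypothesis is prior × ∏ likelihoods:
  VMS deposit: 0.141 × 0.56 × 0.04 × 0.45 × 0.27 = 0.00038375
  carbonatite: 0.543 × 0.72 × 0.80 × 0.85 × 0.58 = 0.15419
  epithermal gold: 0.316 × 0.41 × 0.07 × 0.37 × 0.78 = 0.0026174
The unnormalized weights sum to 0.1572.
P(VMS deposit | evidence) ≈ 0.00038375 / 0.1572 ≈ 0.002
P(carbonatite | evidence) ≈ 0.15419 / 0.1572 ≈ 0.981
P(epithermal gold | evidence) ≈ 0.0026174 / 0.1572 ≈ 0.017
The largest is 0.981, so carbonatite is most probable.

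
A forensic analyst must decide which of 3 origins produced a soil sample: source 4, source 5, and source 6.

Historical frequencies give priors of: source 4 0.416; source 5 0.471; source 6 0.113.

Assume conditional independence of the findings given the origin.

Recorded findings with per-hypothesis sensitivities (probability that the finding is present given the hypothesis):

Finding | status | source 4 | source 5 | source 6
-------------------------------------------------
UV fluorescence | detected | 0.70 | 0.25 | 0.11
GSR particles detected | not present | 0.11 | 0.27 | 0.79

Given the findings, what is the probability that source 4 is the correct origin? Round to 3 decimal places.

For each hypothesis, the unnormalized posterior weight is prior × product of the finding likelihoods (using 1 − P(present | H) for each absent finding):
  source 4: 0.416 × 0.70 × (1 − 0.11) = 0.25917
  source 5: 0.471 × 0.25 × (1 − 0.27) = 0.085957
  source 6: 0.113 × 0.11 × (1 − 0.79) = 0.0026103
The unnormalized weights sum to 0.34774.
P(source 4 | evidence) = 0.25917 / 0.34774 ≈ 0.745.

0.745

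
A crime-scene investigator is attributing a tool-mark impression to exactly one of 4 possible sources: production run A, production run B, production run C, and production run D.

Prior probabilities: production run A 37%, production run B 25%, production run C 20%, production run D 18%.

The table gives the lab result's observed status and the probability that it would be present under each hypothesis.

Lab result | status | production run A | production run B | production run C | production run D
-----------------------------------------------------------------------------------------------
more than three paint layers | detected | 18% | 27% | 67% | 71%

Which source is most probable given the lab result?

production run C

Multiply each prior by the likelihood of the lab result:
  production run A: 0.37 × 0.18 = 0.0666
  production run B: 0.25 × 0.27 = 0.0675
  production run C: 0.20 × 0.67 = 0.134
  production run D: 0.18 × 0.71 = 0.1278
The unnormalized weights sum to 0.3959.
P(production run A | evidence) ≈ 0.0666 / 0.3959 ≈ 0.168
P(production run B | evidence) ≈ 0.0675 / 0.3959 ≈ 0.170
P(production run C | evidence) ≈ 0.134 / 0.3959 ≈ 0.338
P(production run D | evidence) ≈ 0.1278 / 0.3959 ≈ 0.323
The largest is 0.338, so production run C is most probable.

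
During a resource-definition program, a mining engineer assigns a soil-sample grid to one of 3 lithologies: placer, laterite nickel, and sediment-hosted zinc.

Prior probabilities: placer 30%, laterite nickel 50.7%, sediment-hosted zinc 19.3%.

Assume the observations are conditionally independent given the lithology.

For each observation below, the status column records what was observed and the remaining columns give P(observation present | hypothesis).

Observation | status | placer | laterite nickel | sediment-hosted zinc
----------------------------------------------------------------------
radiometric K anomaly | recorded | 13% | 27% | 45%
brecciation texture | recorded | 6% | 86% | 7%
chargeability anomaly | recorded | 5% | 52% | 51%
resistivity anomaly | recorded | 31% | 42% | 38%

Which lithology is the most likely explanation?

laterite nickel

For each hypothesis, the unnormalized posterior weight is prior × product of the observation likelihoods:
  placer: 0.300 × 0.13 × 0.06 × 0.05 × 0.31 = 3.627e-05
  laterite nickel: 0.507 × 0.27 × 0.86 × 0.52 × 0.42 = 0.025711
  sediment-hosted zinc: 0.193 × 0.45 × 0.07 × 0.51 × 0.38 = 0.0011782
Marginal likelihood of the evidence = 0.026926.
P(placer | evidence) ≈ 3.627e-05 / 0.026926 ≈ 0.001
P(laterite nickel | evidence) ≈ 0.025711 / 0.026926 ≈ 0.955
P(sediment-hosted zinc | evidence) ≈ 0.0011782 / 0.026926 ≈ 0.044
The largest is 0.955, so laterite nickel is most probable.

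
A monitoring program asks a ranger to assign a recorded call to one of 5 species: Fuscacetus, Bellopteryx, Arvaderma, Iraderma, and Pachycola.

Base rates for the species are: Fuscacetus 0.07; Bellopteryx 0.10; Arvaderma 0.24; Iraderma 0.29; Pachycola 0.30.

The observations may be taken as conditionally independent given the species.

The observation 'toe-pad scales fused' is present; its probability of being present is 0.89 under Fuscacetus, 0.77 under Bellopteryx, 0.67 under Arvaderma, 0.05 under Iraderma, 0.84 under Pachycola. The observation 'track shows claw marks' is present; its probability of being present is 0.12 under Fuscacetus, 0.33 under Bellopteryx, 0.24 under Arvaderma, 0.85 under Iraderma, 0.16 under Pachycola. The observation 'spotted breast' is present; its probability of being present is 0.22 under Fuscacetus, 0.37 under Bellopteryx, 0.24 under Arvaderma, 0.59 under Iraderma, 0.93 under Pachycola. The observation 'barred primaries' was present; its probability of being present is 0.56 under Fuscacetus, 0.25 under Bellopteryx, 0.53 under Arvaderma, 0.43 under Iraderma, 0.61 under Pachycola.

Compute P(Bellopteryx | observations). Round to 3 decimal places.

0.069

Multiply each prior by the joint likelihood of the evidence pattern:
  Fuscacetus: 0.07 × 0.89 × 0.12 × 0.22 × 0.56 = 0.00092104
  Bellopteryx: 0.10 × 0.77 × 0.33 × 0.37 × 0.25 = 0.0023504
  Arvaderma: 0.24 × 0.67 × 0.24 × 0.24 × 0.53 = 0.0049089
  Iraderma: 0.29 × 0.05 × 0.85 × 0.59 × 0.43 = 0.0031269
  Pachycola: 0.30 × 0.84 × 0.16 × 0.93 × 0.61 = 0.022874
Normalizing constant Z = 0.00092104 + 0.0023504 + 0.0049089 + 0.0031269 + 0.022874 = 0.034181.
P(Bellopteryx | evidence) = 0.0023504 / 0.034181 ≈ 0.069.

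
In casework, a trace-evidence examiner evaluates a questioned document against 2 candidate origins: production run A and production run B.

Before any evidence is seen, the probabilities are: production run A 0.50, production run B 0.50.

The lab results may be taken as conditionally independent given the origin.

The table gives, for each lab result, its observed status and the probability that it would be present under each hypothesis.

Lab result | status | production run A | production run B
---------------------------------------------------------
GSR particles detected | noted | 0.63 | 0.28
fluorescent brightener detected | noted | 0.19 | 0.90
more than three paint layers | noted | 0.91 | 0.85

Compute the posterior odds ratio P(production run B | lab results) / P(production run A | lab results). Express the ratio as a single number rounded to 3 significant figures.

The normalizing constant cancels in an odds ratio, so compute prior × likelihood for the two hypotheses only:
  production run B: 0.50 × 0.28 × 0.90 × 0.85 = 0.1071
  production run A: 0.50 × 0.63 × 0.19 × 0.91 = 0.054464
Posterior odds = 0.1071 / 0.054464 ≈ 1.97.

1.97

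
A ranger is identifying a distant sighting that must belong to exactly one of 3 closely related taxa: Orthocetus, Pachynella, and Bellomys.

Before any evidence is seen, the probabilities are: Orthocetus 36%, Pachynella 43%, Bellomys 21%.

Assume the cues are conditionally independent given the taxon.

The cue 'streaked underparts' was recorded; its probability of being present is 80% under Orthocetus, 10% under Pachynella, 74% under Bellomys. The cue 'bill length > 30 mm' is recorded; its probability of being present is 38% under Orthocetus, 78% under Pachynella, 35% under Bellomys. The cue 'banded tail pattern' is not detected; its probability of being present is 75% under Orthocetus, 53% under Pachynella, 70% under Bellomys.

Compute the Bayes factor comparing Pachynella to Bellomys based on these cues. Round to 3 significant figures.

0.472

Take the product of per-cue likelihoods under each hypothesis (using 1 − P(present | H) for each absent cue), then divide.
  Pachynella: 0.10 × 0.78 × (1 − 0.53) = 0.03666
  Bellomys: 0.74 × 0.35 × (1 − 0.70) = 0.0777
Bayes factor = 0.03666 / 0.0777 ≈ 0.472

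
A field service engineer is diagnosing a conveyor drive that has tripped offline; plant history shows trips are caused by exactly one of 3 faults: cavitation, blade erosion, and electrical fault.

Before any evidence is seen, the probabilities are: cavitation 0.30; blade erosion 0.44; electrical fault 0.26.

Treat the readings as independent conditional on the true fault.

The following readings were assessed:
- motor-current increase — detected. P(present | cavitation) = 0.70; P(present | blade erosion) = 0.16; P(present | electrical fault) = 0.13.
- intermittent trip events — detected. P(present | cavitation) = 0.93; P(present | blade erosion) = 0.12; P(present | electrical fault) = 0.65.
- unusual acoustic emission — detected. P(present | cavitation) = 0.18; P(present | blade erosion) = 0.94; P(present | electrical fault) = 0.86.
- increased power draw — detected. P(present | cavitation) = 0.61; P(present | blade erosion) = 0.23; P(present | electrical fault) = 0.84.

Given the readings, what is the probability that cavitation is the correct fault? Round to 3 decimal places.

Multiply each prior by the joint likelihood of the reading pattern:
  cavitation: 0.30 × 0.70 × 0.93 × 0.18 × 0.61 = 0.021444
  blade erosion: 0.44 × 0.16 × 0.12 × 0.94 × 0.23 = 0.0018265
  electrical fault: 0.26 × 0.13 × 0.65 × 0.86 × 0.84 = 0.015871
The unnormalized weights sum to 0.039142.
P(cavitation | evidence) = 0.021444 / 0.039142 ≈ 0.548.

0.548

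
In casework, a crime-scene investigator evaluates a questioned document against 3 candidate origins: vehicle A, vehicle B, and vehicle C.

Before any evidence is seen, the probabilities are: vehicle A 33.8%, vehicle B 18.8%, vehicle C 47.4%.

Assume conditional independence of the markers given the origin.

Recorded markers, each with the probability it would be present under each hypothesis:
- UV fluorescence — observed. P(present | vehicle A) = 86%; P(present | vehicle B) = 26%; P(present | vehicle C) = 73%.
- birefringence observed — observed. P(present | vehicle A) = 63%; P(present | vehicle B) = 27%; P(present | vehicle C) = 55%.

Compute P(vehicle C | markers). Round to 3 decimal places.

0.492

Multiply each prior by the joint likelihood of the marker pattern:
  vehicle A: 0.338 × 0.86 × 0.63 = 0.18313
  vehicle B: 0.188 × 0.26 × 0.27 = 0.013198
  vehicle C: 0.474 × 0.73 × 0.55 = 0.19031
Normalizing constant Z = 0.18313 + 0.013198 + 0.19031 = 0.38664.
P(vehicle C | evidence) = 0.19031 / 0.38664 ≈ 0.492.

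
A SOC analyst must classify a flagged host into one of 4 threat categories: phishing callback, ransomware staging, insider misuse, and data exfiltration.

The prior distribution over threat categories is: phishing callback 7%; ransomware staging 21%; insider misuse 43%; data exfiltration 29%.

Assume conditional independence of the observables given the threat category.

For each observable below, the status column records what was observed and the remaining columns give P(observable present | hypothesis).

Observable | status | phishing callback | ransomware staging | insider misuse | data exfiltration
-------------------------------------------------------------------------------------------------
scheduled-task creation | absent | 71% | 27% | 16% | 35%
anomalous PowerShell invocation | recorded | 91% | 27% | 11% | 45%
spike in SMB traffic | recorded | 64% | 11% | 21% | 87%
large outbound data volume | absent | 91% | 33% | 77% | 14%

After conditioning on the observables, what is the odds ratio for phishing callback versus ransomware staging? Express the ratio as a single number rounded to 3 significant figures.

0.349

The normalizing constant cancels in an odds ratio, so compute prior × likelihood for the two hypotheses only (using 1 − P(present | H) for each absent observable):
  phishing callback: 0.07 × (1 − 0.71) × 0.91 × 0.64 × (1 − 0.91) = 0.001064
  ransomware staging: 0.21 × (1 − 0.27) × 0.27 × 0.11 × (1 − 0.33) = 0.0030505
Posterior odds = 0.001064 / 0.0030505 ≈ 0.349.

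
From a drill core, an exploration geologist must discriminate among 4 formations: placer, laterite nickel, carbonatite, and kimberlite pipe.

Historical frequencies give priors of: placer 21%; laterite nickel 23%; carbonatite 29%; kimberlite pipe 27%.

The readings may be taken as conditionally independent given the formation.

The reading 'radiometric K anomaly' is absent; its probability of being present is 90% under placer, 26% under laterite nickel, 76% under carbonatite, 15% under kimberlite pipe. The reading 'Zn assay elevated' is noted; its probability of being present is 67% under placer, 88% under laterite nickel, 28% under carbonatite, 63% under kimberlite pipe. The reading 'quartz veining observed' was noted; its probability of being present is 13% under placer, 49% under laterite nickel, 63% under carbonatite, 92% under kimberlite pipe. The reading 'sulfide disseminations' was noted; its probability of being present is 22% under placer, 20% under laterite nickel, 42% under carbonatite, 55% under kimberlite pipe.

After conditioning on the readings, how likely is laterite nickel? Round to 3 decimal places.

0.157

Multiply each prior by the joint likelihood of the reading pattern (using 1 − P(present | H) for each absent reading):
  placer: 0.21 × (1 − 0.90) × 0.67 × 0.13 × 0.22 = 0.0004024
  laterite nickel: 0.23 × (1 − 0.26) × 0.88 × 0.49 × 0.20 = 0.014678
  carbonatite: 0.29 × (1 − 0.76) × 0.28 × 0.63 × 0.42 = 0.0051565
  kimberlite pipe: 0.27 × (1 − 0.15) × 0.63 × 0.92 × 0.55 = 0.07316
Marginal likelihood of the evidence = 0.093397.
P(laterite nickel | evidence) = 0.014678 / 0.093397 ≈ 0.157.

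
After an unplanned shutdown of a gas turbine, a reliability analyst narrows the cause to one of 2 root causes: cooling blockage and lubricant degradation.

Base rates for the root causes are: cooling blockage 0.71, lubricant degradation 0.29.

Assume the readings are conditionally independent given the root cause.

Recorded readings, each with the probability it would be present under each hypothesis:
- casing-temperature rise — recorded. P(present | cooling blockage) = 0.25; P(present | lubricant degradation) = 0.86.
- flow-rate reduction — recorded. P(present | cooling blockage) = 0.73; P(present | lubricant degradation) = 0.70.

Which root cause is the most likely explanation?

For each hypothesis, the unnormalized posterior weight is prior × product of the reading likelihoods:
  cooling blockage: 0.71 × 0.25 × 0.73 = 0.12957
  lubricant degradation: 0.29 × 0.86 × 0.70 = 0.17458
Marginal likelihood of the evidence = 0.30415.
P(cooling blockage | evidence) ≈ 0.12957 / 0.30415 ≈ 0.426
P(lubricant degradation | evidence) ≈ 0.17458 / 0.30415 ≈ 0.574
The largest is 0.574, so lubricant degradation is most probable.

lubricant degradation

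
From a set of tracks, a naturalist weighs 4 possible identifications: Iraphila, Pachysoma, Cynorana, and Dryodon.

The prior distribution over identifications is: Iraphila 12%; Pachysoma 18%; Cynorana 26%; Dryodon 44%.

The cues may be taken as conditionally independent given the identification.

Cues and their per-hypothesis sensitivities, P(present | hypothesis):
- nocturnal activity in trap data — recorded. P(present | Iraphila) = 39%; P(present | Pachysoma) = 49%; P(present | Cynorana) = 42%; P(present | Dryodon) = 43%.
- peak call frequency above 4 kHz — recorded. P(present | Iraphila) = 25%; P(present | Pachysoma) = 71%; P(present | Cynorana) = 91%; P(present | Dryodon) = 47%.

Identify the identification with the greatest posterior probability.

Cynorana

For each hypothesis, the unnormalized posterior weight is prior × product of the cue likelihoods:
  Iraphila: 0.12 × 0.39 × 0.25 = 0.0117
  Pachysoma: 0.18 × 0.49 × 0.71 = 0.062622
  Cynorana: 0.26 × 0.42 × 0.91 = 0.099372
  Dryodon: 0.44 × 0.43 × 0.47 = 0.088924
The unnormalized weights sum to 0.26262.
P(Iraphila | evidence) ≈ 0.0117 / 0.26262 ≈ 0.045
P(Pachysoma | evidence) ≈ 0.062622 / 0.26262 ≈ 0.238
P(Cynorana | evidence) ≈ 0.099372 / 0.26262 ≈ 0.378
P(Dryodon | evidence) ≈ 0.088924 / 0.26262 ≈ 0.339
The largest is 0.378, so Cynorana is most probable.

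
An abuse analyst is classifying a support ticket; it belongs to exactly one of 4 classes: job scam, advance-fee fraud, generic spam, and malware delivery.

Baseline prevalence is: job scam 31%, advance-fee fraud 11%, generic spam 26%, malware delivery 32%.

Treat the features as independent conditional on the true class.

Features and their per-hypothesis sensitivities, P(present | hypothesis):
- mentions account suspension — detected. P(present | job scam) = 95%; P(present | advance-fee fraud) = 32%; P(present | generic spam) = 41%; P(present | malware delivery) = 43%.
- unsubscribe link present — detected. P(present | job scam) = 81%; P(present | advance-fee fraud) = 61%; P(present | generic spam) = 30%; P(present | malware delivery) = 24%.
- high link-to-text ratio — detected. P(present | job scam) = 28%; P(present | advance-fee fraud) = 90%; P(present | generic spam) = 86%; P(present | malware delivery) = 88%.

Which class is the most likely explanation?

job scam

Multiply each prior by the joint likelihood of the feature pattern:
  job scam: 0.31 × 0.95 × 0.81 × 0.28 = 0.066793
  advance-fee fraud: 0.11 × 0.32 × 0.61 × 0.90 = 0.019325
  generic spam: 0.26 × 0.41 × 0.30 × 0.86 = 0.027503
  malware delivery: 0.32 × 0.43 × 0.24 × 0.88 = 0.029061
The unnormalized weights sum to 0.14268.
P(job scam | evidence) ≈ 0.066793 / 0.14268 ≈ 0.468
P(advance-fee fraud | evidence) ≈ 0.019325 / 0.14268 ≈ 0.135
P(generic spam | evidence) ≈ 0.027503 / 0.14268 ≈ 0.193
P(malware delivery | evidence) ≈ 0.029061 / 0.14268 ≈ 0.204
The largest is 0.468, so job scam is most probable.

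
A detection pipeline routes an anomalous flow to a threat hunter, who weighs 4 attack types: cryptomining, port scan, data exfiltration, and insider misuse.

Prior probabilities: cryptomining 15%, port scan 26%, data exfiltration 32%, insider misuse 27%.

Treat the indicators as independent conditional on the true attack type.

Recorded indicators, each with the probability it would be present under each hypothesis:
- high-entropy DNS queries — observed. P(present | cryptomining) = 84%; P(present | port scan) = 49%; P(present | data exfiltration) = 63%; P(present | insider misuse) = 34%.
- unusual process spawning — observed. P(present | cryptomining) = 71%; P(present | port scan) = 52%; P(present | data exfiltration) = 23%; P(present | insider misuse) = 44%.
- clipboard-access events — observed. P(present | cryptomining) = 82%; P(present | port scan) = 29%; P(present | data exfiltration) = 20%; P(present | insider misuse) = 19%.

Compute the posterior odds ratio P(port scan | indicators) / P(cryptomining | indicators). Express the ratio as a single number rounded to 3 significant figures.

The normalizing constant cancels in an odds ratio, so compute prior × likelihood for the two hypotheses only:
  port scan: 0.26 × 0.49 × 0.52 × 0.29 = 0.019212
  cryptomining: 0.15 × 0.84 × 0.71 × 0.82 = 0.073357
Posterior odds = 0.019212 / 0.073357 ≈ 0.262.

0.262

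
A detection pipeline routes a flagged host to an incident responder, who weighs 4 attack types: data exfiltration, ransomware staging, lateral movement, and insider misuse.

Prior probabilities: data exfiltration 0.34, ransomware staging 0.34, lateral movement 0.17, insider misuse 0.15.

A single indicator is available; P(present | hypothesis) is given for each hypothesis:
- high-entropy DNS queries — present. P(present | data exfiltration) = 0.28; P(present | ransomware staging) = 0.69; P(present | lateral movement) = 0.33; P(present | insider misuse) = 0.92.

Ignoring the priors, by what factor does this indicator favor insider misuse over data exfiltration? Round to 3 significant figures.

3.29

Likelihood of this indicator under each hypothesis:
  insider misuse: 0.92
  data exfiltration: 0.28
Bayes factor = 0.92 / 0.28 ≈ 3.29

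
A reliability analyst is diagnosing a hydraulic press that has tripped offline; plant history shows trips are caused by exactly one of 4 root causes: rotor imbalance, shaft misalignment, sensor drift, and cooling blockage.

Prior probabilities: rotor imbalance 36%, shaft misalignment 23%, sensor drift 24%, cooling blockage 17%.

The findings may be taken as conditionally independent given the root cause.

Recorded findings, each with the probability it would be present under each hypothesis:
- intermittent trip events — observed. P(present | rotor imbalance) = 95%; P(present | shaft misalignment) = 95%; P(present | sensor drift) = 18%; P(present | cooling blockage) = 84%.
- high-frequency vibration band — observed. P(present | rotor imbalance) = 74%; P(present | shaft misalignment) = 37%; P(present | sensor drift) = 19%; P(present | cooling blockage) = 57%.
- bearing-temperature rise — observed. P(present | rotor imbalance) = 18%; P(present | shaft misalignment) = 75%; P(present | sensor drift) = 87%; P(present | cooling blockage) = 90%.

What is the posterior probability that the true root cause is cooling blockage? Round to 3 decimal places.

0.393

Multiply each prior by the joint likelihood of the evidence pattern:
  rotor imbalance: 0.36 × 0.95 × 0.74 × 0.18 = 0.045554
  shaft misalignment: 0.23 × 0.95 × 0.37 × 0.75 = 0.060634
  sensor drift: 0.24 × 0.18 × 0.19 × 0.87 = 0.007141
  cooling blockage: 0.17 × 0.84 × 0.57 × 0.90 = 0.073256
The unnormalized weights sum to 0.18659.
P(cooling blockage | evidence) = 0.073256 / 0.18659 ≈ 0.393.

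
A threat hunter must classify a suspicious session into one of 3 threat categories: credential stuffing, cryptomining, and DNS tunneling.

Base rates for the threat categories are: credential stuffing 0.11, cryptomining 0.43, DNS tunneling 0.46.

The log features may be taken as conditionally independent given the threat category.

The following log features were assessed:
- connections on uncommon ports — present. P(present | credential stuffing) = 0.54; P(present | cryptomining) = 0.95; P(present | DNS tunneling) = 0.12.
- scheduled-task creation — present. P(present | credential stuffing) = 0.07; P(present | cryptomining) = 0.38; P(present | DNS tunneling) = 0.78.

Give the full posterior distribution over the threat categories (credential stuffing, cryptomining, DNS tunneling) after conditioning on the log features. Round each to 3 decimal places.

For each hypothesis, the unnormalized posterior weight is prior × product of the log feature likelihoods:
  credential stuffing: 0.11 × 0.54 × 0.07 = 0.004158
  cryptomining: 0.43 × 0.95 × 0.38 = 0.15523
  DNS tunneling: 0.46 × 0.12 × 0.78 = 0.043056
Normalizing constant Z = 0.004158 + 0.15523 + 0.043056 = 0.20244.
P(credential stuffing | evidence) = 0.004158 / 0.20244 ≈ 0.021
P(cryptomining | evidence) = 0.15523 / 0.20244 ≈ 0.767
P(DNS tunneling | evidence) = 0.043056 / 0.20244 ≈ 0.213

0.021, 0.767, 0.213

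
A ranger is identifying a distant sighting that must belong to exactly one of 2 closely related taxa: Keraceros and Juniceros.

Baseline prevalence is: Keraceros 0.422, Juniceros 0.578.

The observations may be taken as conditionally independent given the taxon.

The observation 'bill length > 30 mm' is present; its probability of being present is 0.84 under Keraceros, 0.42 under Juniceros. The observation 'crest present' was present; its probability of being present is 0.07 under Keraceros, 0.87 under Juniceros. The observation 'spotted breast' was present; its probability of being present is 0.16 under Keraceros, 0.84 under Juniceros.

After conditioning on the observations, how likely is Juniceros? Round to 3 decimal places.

By Bayes' rule with conditional independence, the unnormalized weight for each hypothesis is prior × ∏ likelihoods:
  Keraceros: 0.422 × 0.84 × 0.07 × 0.16 = 0.0039702
  Juniceros: 0.578 × 0.42 × 0.87 × 0.84 = 0.17741
The unnormalized weights sum to 0.18138.
P(Juniceros | evidence) = 0.17741 / 0.18138 ≈ 0.978.

0.978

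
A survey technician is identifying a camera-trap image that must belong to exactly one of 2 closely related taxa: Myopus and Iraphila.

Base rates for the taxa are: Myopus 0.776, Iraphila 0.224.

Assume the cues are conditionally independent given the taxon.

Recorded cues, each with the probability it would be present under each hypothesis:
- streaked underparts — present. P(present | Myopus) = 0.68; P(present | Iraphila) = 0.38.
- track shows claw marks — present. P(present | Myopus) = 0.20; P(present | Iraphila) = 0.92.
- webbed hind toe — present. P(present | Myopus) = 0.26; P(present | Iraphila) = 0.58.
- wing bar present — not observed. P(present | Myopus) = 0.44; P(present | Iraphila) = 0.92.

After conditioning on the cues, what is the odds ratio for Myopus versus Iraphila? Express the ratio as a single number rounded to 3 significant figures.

4.23

Unnormalized posterior weight (prior times the cue likelihoods) for each of the two hypotheses (using 1 − P(present | H) for each absent cue):
  Myopus: 0.776 × 0.68 × 0.20 × 0.26 × (1 − 0.44) = 0.015366
  Iraphila: 0.224 × 0.38 × 0.92 × 0.58 × (1 − 0.92) = 0.0036336
Odds(Myopus : Iraphila) = 0.015366 / 0.0036336 ≈ 4.23.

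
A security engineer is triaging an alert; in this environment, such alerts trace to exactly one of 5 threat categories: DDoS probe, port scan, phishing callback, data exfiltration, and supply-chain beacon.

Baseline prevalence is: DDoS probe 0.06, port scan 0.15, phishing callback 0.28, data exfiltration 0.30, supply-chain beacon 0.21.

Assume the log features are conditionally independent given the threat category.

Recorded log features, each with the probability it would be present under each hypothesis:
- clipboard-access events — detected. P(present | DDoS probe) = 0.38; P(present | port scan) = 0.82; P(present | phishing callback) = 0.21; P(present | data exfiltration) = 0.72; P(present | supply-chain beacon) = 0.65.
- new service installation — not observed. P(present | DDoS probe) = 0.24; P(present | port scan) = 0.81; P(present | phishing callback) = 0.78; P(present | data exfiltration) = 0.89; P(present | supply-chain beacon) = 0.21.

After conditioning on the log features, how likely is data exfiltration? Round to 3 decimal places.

Multiply each prior by the joint likelihood of the log feature pattern (using 1 − P(present | H) for each absent log feature):
  DDoS probe: 0.06 × 0.38 × (1 − 0.24) = 0.017328
  port scan: 0.15 × 0.82 × (1 − 0.81) = 0.02337
  phishing callback: 0.28 × 0.21 × (1 − 0.78) = 0.012936
  data exfiltration: 0.30 × 0.72 × (1 − 0.89) = 0.02376
  supply-chain beacon: 0.21 × 0.65 × (1 − 0.21) = 0.10784
Marginal likelihood of the evidence = 0.18523.
P(data exfiltration | evidence) = 0.02376 / 0.18523 ≈ 0.128.

0.128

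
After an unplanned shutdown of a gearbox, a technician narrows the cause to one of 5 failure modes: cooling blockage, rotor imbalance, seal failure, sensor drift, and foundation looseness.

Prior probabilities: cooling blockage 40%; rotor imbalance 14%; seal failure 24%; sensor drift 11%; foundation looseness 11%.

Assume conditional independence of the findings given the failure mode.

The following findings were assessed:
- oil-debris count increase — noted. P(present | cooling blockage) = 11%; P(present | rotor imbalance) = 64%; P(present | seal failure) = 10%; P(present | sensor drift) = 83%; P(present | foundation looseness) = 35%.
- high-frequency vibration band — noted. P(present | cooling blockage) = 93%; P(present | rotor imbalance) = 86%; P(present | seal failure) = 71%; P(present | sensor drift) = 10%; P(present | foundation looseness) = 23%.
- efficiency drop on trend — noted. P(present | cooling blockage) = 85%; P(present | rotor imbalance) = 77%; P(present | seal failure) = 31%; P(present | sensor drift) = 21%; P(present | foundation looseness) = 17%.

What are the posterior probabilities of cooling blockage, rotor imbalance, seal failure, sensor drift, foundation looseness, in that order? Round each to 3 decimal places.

By Bayes' rule with conditional independence, the unnormalized weight for each hypothesis is prior × ∏ likelihoods:
  cooling blockage: 0.40 × 0.11 × 0.93 × 0.85 = 0.034782
  rotor imbalance: 0.14 × 0.64 × 0.86 × 0.77 = 0.059333
  seal failure: 0.24 × 0.10 × 0.71 × 0.31 = 0.0052824
  sensor drift: 0.11 × 0.83 × 0.10 × 0.21 = 0.0019173
  foundation looseness: 0.11 × 0.35 × 0.23 × 0.17 = 0.0015054
The unnormalized weights sum to 0.10282.
P(cooling blockage | evidence) = 0.034782 / 0.10282 ≈ 0.338
P(rotor imbalance | evidence) = 0.059333 / 0.10282 ≈ 0.577
P(seal failure | evidence) = 0.0052824 / 0.10282 ≈ 0.051
P(sensor drift | evidence) = 0.0019173 / 0.10282 ≈ 0.019
P(foundation looseness | evidence) = 0.0015054 / 0.10282 ≈ 0.015

0.338, 0.577, 0.051, 0.019, 0.015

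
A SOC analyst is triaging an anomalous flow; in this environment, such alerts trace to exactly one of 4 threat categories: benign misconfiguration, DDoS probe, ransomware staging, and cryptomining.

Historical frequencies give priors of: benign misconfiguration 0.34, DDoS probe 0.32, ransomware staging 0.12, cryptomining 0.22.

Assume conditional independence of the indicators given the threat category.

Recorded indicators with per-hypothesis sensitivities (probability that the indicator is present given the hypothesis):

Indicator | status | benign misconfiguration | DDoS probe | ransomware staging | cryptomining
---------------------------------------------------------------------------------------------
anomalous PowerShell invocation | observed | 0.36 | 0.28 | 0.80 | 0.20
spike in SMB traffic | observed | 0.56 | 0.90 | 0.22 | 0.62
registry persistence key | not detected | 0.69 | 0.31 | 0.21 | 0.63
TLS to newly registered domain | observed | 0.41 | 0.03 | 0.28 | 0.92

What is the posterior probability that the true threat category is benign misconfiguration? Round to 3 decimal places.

For each hypothesis, the unnormalized posterior weight is prior × product of the indicator likelihoods (using 1 − P(present | H) for each absent indicator):
  benign misconfiguration: 0.34 × 0.36 × 0.56 × (1 − 0.69) × 0.41 = 0.0087119
  DDoS probe: 0.32 × 0.28 × 0.90 × (1 − 0.31) × 0.03 = 0.0016692
  ransomware staging: 0.12 × 0.80 × 0.22 × (1 − 0.21) × 0.28 = 0.0046717
  cryptomining: 0.22 × 0.20 × 0.62 × (1 − 0.63) × 0.92 = 0.0092861
Marginal likelihood of the evidence = 0.024339.
P(benign misconfiguration | evidence) = 0.0087119 / 0.024339 ≈ 0.358.

0.358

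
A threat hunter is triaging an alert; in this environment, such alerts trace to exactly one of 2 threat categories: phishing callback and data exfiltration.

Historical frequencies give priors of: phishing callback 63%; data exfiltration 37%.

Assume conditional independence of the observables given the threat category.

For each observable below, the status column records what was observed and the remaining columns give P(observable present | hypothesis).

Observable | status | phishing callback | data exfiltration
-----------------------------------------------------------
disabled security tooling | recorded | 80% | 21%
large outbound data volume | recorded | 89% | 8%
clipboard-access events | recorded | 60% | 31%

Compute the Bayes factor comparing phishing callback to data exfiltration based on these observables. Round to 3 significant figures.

Joint likelihood of the observable pattern under each hypothesis:
  phishing callback: 0.80 × 0.89 × 0.60 = 0.4272
  data exfiltration: 0.21 × 0.08 × 0.31 = 0.005208
Bayes factor = 0.4272 / 0.005208 ≈ 82.0

82.0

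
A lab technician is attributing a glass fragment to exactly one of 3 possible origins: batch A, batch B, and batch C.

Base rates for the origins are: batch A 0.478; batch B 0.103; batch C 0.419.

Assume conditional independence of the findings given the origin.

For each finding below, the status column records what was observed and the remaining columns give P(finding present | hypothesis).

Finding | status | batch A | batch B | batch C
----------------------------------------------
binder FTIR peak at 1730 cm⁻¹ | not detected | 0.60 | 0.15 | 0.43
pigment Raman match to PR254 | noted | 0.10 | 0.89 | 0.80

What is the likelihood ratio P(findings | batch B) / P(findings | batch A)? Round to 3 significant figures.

Joint likelihood of the evidence pattern under each hypothesis (using 1 − P(present | H) for each absent finding):
  batch B: (1 − 0.15) × 0.89 = 0.7565
  batch A: (1 − 0.60) × 0.10 = 0.04
Bayes factor = 0.7565 / 0.04 ≈ 18.9

18.9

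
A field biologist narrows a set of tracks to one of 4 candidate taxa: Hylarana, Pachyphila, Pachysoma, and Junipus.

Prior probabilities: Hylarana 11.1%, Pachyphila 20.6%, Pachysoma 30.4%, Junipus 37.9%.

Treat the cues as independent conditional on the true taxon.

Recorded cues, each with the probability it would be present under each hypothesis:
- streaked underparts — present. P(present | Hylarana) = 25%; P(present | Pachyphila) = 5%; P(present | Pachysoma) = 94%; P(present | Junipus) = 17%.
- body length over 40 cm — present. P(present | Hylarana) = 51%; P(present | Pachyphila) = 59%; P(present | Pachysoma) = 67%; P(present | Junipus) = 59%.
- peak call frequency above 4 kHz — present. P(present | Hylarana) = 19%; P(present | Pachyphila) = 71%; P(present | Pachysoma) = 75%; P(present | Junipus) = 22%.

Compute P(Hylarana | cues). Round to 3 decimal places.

Multiply each prior by the joint likelihood of the cue pattern:
  Hylarana: 0.111 × 0.25 × 0.51 × 0.19 = 0.002689
  Pachyphila: 0.206 × 0.05 × 0.59 × 0.71 = 0.0043147
  Pachysoma: 0.304 × 0.94 × 0.67 × 0.75 = 0.14359
  Junipus: 0.379 × 0.17 × 0.59 × 0.22 = 0.008363
Normalizing constant Z = 0.002689 + 0.0043147 + 0.14359 + 0.008363 = 0.15896.
P(Hylarana | evidence) = 0.002689 / 0.15896 ≈ 0.017.

0.017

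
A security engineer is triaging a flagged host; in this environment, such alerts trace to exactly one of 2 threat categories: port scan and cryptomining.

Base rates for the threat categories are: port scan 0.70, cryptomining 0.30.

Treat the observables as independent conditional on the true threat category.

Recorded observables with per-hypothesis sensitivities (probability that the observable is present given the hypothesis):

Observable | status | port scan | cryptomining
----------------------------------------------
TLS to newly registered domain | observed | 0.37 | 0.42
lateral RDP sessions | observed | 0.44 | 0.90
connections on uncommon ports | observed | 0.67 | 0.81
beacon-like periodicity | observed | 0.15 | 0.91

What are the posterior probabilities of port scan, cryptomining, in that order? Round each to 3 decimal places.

0.121, 0.879

For each hypothesis, the unnormalized posterior weight is prior × product of the observable likelihoods:
  port scan: 0.70 × 0.37 × 0.44 × 0.67 × 0.15 = 0.011453
  cryptomining: 0.30 × 0.42 × 0.90 × 0.81 × 0.91 = 0.083587
Normalizing constant Z = 0.011453 + 0.083587 = 0.09504.
P(port scan | evidence) = 0.011453 / 0.09504 ≈ 0.121
P(cryptomining | evidence) = 0.083587 / 0.09504 ≈ 0.879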